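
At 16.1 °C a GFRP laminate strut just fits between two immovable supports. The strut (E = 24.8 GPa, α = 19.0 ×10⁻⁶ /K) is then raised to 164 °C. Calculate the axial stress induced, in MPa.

ΔT = 147.9 K. Constrained thermal stress σ = E·α·ΔT = 24.80×10³ MPa × 19.0×10⁻⁶ × 147.9 = 69.7 MPa (compressive).

69.7 MPa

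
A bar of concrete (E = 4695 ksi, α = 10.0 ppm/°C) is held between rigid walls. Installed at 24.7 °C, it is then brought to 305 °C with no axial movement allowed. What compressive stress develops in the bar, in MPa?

90.7 MPa

E = 4695 ksi = 32.37 GPa.
ΔT = 280.3 K. Constrained thermal stress σ = E·α·ΔT = 32.37×10³ MPa × 10.0×10⁻⁶ × 280.3 = 90.7 MPa (compressive).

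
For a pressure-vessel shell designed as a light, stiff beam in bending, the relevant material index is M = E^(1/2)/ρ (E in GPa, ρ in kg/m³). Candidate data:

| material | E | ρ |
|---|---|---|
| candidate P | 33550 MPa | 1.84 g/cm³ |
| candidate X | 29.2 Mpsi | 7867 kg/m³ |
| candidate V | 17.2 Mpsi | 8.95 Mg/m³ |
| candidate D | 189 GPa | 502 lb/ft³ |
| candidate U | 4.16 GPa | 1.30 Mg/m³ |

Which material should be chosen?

Putting every candidate on a common basis:
  candidate P: E = 33.55 GPa, ρ = 1840 kg/m³
  candidate X: E = 201.3 GPa, ρ = 7867 kg/m³
  candidate V: E = 118.6 GPa, ρ = 8950 kg/m³
  candidate D: E = 189.0 GPa, ρ = 8041 kg/m³
  candidate U: E = 4.160 GPa, ρ = 1300 kg/m³
  candidate P: M = 3.15×10⁻³
  candidate X: M = 1.80×10⁻³
  candidate D: M = 1.71×10⁻³
  candidate U: M = 1.57×10⁻³
  candidate V: M = 1.22×10⁻³
The maximum is for candidate P.

candidate P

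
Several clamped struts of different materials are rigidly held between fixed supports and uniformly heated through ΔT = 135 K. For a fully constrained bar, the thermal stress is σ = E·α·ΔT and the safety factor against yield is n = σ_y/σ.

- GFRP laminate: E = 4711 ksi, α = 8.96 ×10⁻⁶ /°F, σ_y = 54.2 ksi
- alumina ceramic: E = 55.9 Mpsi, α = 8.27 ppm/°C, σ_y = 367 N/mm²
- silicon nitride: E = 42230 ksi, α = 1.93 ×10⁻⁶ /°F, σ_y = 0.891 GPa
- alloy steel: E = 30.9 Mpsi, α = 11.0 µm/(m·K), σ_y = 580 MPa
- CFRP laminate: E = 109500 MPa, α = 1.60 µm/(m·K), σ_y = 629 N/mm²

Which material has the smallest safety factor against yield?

In consistent units (E in GPa, α in ×10⁻⁶/K, σ_y in MPa):
  GFRP laminate: E = 32.48, α = 16.1, σ_y = 373.7 → σ = 70.7 MPa, n = 5.28
  alumina ceramic: E = 385.4, α = 8.27, σ_y = 367.0 → σ = 430 MPa, n = 0.853
  silicon nitride: E = 291.2, α = 3.47, σ_y = 891.0 → σ = 137 MPa, n = 6.52
  alloy steel: E = 213.0, α = 11.0, σ_y = 580.0 → σ = 316 MPa, n = 1.83
  CFRP laminate: E = 109.5, α = 1.60, σ_y = 629.0 → σ = 23.7 MPa, n = 26.6
Smallest n: alumina ceramic with n = 0.853.

alumina ceramic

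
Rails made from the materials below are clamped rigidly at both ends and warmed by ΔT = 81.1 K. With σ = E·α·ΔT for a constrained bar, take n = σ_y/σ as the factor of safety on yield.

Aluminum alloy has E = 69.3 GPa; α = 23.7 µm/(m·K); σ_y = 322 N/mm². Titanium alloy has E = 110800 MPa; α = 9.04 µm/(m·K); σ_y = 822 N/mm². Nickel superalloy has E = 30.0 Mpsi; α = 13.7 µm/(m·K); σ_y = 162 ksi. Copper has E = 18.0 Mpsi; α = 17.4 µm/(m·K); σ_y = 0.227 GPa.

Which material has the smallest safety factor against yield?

Converting E to GPa, α to ×10⁻⁶/K, σ_y to MPa, then σ and n for each:
  aluminum alloy: E = 69.30, α = 23.7, σ_y = 322.0 → σ = 133 MPa, n = 2.42
  titanium alloy: E = 110.8, α = 9.04, σ_y = 822.0 → σ = 81.2 MPa, n = 10.1
  nickel superalloy: E = 206.8, α = 13.7, σ_y = 1117 → σ = 230 MPa, n = 4.86
  copper: E = 124.1, α = 17.4, σ_y = 227.0 → σ = 175 MPa, n = 1.30
Copper has the lowest safety factor, n = 1.30.

copper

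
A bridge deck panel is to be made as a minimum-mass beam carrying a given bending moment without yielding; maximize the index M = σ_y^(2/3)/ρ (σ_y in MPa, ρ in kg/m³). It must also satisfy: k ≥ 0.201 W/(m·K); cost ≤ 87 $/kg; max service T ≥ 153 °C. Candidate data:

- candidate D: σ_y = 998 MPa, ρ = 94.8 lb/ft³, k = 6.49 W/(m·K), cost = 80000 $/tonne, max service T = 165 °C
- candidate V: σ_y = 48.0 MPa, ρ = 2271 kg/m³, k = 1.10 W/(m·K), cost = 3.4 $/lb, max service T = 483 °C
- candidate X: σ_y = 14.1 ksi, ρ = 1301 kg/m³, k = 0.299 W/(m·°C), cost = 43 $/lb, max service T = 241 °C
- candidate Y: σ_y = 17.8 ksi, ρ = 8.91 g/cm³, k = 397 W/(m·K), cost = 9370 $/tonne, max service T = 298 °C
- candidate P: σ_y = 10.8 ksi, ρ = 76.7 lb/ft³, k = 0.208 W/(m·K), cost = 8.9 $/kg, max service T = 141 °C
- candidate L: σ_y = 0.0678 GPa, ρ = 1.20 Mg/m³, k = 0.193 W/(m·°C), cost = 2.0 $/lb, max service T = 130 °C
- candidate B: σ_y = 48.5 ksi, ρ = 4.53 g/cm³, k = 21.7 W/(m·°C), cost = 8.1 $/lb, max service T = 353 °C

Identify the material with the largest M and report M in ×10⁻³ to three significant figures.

Screen on constraints: k ≥ 0.201 W/(m·K); cost ≤ 87 $/kg; max service T ≥ 153 °C. Survivors: candidate D, candidate V, candidate Y, candidate B.
Convert each candidate to consistent units, then evaluate M:
  candidate D: σ_y = 998.0 MPa, ρ = 1519 kg/m³
  candidate V: σ_y = 48.00 MPa, ρ = 2271 kg/m³
  candidate Y: σ_y = 122.7 MPa, ρ = 8910 kg/m³
  candidate B: σ_y = 334.4 MPa, ρ = 4530 kg/m³
  candidate D: M = 65.8×10⁻³
  candidate B: M = 10.6×10⁻³
  candidate V: M = 5.82×10⁻³
  candidate Y: M = 2.77×10⁻³
Candidate D ranks first.

candidate D, M = 65.8×10⁻³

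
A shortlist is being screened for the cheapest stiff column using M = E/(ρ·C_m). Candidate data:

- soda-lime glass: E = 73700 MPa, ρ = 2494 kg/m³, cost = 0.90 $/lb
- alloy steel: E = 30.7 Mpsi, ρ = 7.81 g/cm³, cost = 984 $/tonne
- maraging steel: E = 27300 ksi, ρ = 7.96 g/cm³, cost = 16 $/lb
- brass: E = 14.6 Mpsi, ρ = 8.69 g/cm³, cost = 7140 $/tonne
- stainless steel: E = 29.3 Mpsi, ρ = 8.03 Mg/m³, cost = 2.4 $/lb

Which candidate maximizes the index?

alloy steel

Putting every candidate on a common basis:
  soda-lime glass: E = 73.70 GPa, ρ = 2494 kg/m³, cost = 1.984 $/kg
  alloy steel: E = 211.7 GPa, ρ = 7810 kg/m³, cost = 0.9840 $/kg
  maraging steel: E = 188.2 GPa, ρ = 7960 kg/m³, cost = 35.27 $/kg
  brass: E = 100.7 GPa, ρ = 8690 kg/m³, cost = 7.140 $/kg
  stainless steel: E = 202.0 GPa, ρ = 8030 kg/m³, cost = 5.291 $/kg
  alloy steel: M = 27.5 MN·m per $
  soda-lime glass: M = 14.9 MN·m per $
  stainless steel: M = 4.75 MN·m per $
  brass: M = 1.62 MN·m per $
  maraging steel: M = 0.670 MN·m per $
Alloy steel has the largest M.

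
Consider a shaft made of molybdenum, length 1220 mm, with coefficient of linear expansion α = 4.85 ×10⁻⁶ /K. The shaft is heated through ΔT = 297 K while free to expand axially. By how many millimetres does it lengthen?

1.76 mm

ΔL = α·L₀·ΔT = 4.85×10⁻⁶ × 1220 mm × 297.0 K = 1.76 mm.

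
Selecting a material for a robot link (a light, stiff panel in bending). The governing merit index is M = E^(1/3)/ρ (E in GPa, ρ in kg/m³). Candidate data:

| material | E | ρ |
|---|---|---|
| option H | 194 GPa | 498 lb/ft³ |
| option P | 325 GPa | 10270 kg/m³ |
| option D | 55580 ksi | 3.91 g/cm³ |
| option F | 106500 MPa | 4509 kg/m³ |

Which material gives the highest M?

option D

Normalizing units and computing the index:
  option H: E = 194.0 GPa, ρ = 7977 kg/m³
  option P: E = 325.0 GPa, ρ = 10270 kg/m³
  option D: E = 383.2 GPa, ρ = 3910 kg/m³
  option F: E = 106.5 GPa, ρ = 4509 kg/m³
  option D: M = 1.86×10⁻³
  option F: M = 1.05×10⁻³
  option H: M = 0.726×10⁻³
  option P: M = 0.669×10⁻³
Highest index: option D.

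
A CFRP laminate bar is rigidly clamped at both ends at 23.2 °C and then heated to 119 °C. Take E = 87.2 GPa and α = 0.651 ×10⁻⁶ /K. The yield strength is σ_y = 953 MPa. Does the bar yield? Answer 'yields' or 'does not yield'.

does not yield

ΔT = 95.80 K. Constrained thermal stress σ = E·α·ΔT = 87.20×10³ MPa × 0.651×10⁻⁶ × 95.80 = 5.44 MPa (compressive).
Compare to σ_y = 953 MPa: σ < σ_y, so it does not yield.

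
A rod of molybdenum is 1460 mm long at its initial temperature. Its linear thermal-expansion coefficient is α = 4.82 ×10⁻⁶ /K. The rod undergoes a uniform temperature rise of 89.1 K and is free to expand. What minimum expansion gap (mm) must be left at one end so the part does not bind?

0.627 mm

ΔL = α·L₀·ΔT = 4.82×10⁻⁶ × 1460 mm × 89.10 K = 0.627 mm.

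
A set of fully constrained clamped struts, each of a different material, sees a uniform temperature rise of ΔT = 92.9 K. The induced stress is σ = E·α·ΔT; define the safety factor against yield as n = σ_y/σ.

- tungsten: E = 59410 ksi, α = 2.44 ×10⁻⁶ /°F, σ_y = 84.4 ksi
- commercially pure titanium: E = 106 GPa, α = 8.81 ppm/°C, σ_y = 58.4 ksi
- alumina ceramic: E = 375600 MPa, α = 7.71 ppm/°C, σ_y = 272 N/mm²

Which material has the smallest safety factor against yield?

In consistent units (E in GPa, α in ×10⁻⁶/K, σ_y in MPa):
  tungsten: E = 409.6, α = 4.39, σ_y = 581.9 → σ = 167 MPa, n = 3.48
  commercially pure titanium: E = 106.0, α = 8.81, σ_y = 402.7 → σ = 86.8 MPa, n = 4.64
  alumina ceramic: E = 375.6, α = 7.71, σ_y = 272.0 → σ = 269 MPa, n = 1.01
The minimum is alumina ceramic at n = 1.01.

alumina ceramic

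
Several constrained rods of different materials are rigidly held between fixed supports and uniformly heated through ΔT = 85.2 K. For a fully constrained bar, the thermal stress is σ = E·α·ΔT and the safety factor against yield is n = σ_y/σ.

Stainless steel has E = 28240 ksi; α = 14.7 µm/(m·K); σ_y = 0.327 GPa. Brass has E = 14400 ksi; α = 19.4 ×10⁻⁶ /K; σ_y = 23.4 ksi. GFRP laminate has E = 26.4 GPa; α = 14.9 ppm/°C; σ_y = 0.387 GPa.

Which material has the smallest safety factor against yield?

brass

With everything in SI (GPa, ×10⁻⁶/K, MPa):
  stainless steel: E = 194.7, α = 14.7, σ_y = 327.0 → σ = 244 MPa, n = 1.34
  brass: E = 99.28, α = 19.4, σ_y = 161.3 → σ = 164 MPa, n = 0.983
  GFRP laminate: E = 26.40, α = 14.9, σ_y = 387.0 → σ = 33.5 MPa, n = 11.5
The minimum is brass at n = 0.983.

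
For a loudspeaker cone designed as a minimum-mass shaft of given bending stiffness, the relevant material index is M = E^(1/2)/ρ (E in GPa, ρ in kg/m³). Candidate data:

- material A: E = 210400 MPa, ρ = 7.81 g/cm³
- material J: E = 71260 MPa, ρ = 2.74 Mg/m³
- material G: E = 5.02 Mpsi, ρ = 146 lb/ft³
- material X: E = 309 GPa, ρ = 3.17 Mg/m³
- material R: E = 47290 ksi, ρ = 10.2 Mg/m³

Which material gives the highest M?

Normalizing units and computing the index:
  material A: E = 210.4 GPa, ρ = 7810 kg/m³
  material J: E = 71.26 GPa, ρ = 2740 kg/m³
  material G: E = 34.61 GPa, ρ = 2339 kg/m³
  material X: E = 309.0 GPa, ρ = 3170 kg/m³
  material R: E = 326.1 GPa, ρ = 10200 kg/m³
  material X: M = 5.55×10⁻³
  material J: M = 3.08×10⁻³
  material G: M = 2.52×10⁻³
  material A: M = 1.86×10⁻³
  material R: M = 1.77×10⁻³
Highest index: material X.

material X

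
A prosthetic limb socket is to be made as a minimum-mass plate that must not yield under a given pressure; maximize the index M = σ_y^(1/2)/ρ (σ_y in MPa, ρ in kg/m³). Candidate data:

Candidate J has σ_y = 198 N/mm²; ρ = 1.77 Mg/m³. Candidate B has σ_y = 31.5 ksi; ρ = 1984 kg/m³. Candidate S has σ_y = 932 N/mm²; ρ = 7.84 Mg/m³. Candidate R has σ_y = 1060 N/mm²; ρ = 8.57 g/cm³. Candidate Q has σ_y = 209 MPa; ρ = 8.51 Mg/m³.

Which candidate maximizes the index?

candidate J

Normalizing units and computing the index:
  candidate J: σ_y = 198.0 MPa, ρ = 1770 kg/m³
  candidate B: σ_y = 217.2 MPa, ρ = 1984 kg/m³
  candidate S: σ_y = 932.0 MPa, ρ = 7840 kg/m³
  candidate R: σ_y = 1060 MPa, ρ = 8570 kg/m³
  candidate Q: σ_y = 209.0 MPa, ρ = 8510 kg/m³
  candidate J: M = 7.95×10⁻³
  candidate B: M = 7.43×10⁻³
  candidate S: M = 3.89×10⁻³
  candidate R: M = 3.80×10⁻³
  candidate Q: M = 1.70×10⁻³
The maximum is for candidate J.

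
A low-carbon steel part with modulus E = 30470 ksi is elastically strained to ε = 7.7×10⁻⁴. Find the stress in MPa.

162 MPa

E = 30470 ksi = 210.1 GPa.
σ = E·ε = 210100 MPa × 7.7×10⁻⁴ = 162 MPa.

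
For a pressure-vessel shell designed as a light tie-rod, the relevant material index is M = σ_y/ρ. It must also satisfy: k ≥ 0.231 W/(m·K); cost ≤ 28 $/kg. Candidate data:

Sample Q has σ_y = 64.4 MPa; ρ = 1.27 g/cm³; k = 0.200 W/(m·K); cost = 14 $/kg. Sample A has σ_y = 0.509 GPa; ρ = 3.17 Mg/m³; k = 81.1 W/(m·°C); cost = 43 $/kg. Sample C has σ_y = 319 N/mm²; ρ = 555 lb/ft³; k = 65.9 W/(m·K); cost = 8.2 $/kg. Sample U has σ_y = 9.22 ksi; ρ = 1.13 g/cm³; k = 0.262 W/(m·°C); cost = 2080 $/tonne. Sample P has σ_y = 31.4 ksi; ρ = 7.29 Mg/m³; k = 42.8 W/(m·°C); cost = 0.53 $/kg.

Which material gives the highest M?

Screen on constraints: k ≥ 0.231 W/(m·K); cost ≤ 28 $/kg. Survivors: sample C, sample U, sample P.
After converting to SI:
  sample C: σ_y = 319.0 MPa, ρ = 8890 kg/m³
  sample U: σ_y = 63.57 MPa, ρ = 1130 kg/m³
  sample P: σ_y = 216.5 MPa, ρ = 7290 kg/m³
  sample U: M = 56.3 kN·m/kg
  sample C: M = 35.9 kN·m/kg
  sample P: M = 29.7 kN·m/kg
Sample U ranks first.

sample U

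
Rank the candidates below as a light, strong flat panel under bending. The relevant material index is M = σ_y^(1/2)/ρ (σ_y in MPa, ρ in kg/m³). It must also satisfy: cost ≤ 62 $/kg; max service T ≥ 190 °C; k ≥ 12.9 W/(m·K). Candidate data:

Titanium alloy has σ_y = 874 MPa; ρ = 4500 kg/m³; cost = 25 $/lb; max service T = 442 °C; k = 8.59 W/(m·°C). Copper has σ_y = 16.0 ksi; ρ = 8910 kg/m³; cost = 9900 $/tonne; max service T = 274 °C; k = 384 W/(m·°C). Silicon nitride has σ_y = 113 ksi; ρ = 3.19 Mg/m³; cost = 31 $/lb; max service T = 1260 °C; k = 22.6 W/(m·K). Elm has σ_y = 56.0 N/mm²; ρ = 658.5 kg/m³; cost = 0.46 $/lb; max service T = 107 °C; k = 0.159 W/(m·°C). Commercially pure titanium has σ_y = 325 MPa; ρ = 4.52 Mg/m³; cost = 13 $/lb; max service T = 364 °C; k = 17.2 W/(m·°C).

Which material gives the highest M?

Screen on constraints: cost ≤ 62 $/kg; max service T ≥ 190 °C; k ≥ 12.9 W/(m·K). Survivors: copper, commercially pure titanium.
Convert each candidate to consistent units, then evaluate M:
  copper: σ_y = 110.3 MPa, ρ = 8910 kg/m³
  commercially pure titanium: σ_y = 325.0 MPa, ρ = 4520 kg/m³
  commercially pure titanium: M = 3.99×10⁻³
  copper: M = 1.18×10⁻³
Commercially pure titanium has the largest M.

commercially pure titanium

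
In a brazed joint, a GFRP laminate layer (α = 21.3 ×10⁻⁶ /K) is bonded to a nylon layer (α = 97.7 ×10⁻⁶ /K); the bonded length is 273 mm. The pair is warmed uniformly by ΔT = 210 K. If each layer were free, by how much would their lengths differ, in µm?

Δα = |21.3 − 97.7|×10⁻⁶/K = 76.4×10⁻⁶/K.
ΔL_mismatch = Δα·L·ΔT = 76.4×10⁻⁶ × 273.0 mm × 210.0 K = 4380 µm.

4380 µm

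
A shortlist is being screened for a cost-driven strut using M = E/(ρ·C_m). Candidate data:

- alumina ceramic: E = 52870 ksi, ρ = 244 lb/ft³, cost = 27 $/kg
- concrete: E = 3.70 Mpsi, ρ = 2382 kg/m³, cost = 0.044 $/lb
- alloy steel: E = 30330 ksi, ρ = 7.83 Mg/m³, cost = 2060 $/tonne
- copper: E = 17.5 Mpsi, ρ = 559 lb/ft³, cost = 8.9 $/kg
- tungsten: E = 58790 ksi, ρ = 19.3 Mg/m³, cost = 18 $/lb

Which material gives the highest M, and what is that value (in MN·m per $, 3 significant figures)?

Putting every candidate on a common basis:
  alumina ceramic: E = 364.5 GPa, ρ = 3909 kg/m³, cost = 27.00 $/kg
  concrete: E = 25.51 GPa, ρ = 2382 kg/m³, cost = 0.09700 $/kg
  alloy steel: E = 209.1 GPa, ρ = 7830 kg/m³, cost = 2.060 $/kg
  copper: E = 120.7 GPa, ρ = 8954 kg/m³, cost = 8.900 $/kg
  tungsten: E = 405.3 GPa, ρ = 19300 kg/m³, cost = 39.68 $/kg
  concrete: M = 110 MN·m per $
  alloy steel: M = 13.0 MN·m per $
  alumina ceramic: M = 3.45 MN·m per $
  copper: M = 1.51 MN·m per $
  tungsten: M = 0.529 MN·m per $
Concrete ranks first.

concrete, M = 110 MN·m per $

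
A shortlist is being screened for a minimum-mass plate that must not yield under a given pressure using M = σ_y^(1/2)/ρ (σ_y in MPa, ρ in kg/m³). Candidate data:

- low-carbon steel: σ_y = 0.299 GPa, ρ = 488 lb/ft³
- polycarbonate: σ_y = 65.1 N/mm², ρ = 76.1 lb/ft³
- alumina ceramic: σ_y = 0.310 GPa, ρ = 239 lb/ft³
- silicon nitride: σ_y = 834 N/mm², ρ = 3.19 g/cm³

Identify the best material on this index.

silicon nitride

Putting every candidate on a common basis:
  low-carbon steel: σ_y = 299.0 MPa, ρ = 7817 kg/m³
  polycarbonate: σ_y = 65.10 MPa, ρ = 1219 kg/m³
  alumina ceramic: σ_y = 310.0 MPa, ρ = 3828 kg/m³
  silicon nitride: σ_y = 834.0 MPa, ρ = 3190 kg/m³
  silicon nitride: M = 9.05×10⁻³
  polycarbonate: M = 6.62×10⁻³
  alumina ceramic: M = 4.60×10⁻³
  low-carbon steel: M = 2.21×10⁻³
The maximum is for silicon nitride.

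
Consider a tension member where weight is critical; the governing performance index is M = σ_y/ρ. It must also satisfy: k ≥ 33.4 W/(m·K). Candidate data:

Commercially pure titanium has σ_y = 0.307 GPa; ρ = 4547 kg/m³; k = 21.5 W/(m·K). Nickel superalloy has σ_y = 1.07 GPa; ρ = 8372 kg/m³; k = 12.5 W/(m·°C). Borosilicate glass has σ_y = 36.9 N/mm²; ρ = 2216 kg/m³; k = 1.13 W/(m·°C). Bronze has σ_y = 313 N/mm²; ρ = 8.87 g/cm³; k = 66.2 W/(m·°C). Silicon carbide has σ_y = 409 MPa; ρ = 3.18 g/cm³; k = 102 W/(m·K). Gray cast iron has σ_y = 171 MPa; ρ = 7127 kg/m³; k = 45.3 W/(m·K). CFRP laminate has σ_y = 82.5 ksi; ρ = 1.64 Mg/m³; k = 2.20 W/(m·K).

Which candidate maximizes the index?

silicon carbide

Screen on constraints: k ≥ 33.4 W/(m·K). Survivors: bronze, silicon carbide, gray cast iron.
Convert each candidate to consistent units, then evaluate M:
  bronze: σ_y = 313.0 MPa, ρ = 8870 kg/m³
  silicon carbide: σ_y = 409.0 MPa, ρ = 3180 kg/m³
  gray cast iron: σ_y = 171.0 MPa, ρ = 7127 kg/m³
  silicon carbide: M = 129 kN·m/kg
  bronze: M = 35.3 kN·m/kg
  gray cast iron: M = 24.0 kN·m/kg
Highest index: silicon carbide.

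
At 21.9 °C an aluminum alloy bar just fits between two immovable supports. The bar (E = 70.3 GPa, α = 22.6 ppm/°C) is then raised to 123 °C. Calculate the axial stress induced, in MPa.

161 MPa

ΔT = 101.1 K. Constrained thermal stress σ = E·α·ΔT = 70.30×10³ MPa × 22.6×10⁻⁶ × 101.1 = 161 MPa (compressive).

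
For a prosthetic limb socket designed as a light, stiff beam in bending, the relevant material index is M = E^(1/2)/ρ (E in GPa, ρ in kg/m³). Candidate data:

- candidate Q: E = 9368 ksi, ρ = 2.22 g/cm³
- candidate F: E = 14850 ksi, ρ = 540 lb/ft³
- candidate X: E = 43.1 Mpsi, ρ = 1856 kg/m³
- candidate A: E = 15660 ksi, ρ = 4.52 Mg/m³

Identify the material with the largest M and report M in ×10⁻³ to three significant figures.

Normalizing units and computing the index:
  candidate Q: E = 64.59 GPa, ρ = 2220 kg/m³
  candidate F: E = 102.4 GPa, ρ = 8650 kg/m³
  candidate X: E = 297.2 GPa, ρ = 1856 kg/m³
  candidate A: E = 108.0 GPa, ρ = 4520 kg/m³
  candidate X: M = 9.29×10⁻³
  candidate Q: M = 3.62×10⁻³
  candidate A: M = 2.30×10⁻³
  candidate F: M = 1.17×10⁻³
Highest index: candidate X.

candidate X, M = 9.29×10⁻³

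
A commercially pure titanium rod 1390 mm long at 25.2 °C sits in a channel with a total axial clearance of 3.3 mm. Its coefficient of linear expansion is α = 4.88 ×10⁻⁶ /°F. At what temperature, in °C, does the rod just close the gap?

α = 4.88×10⁻⁶/°F × 9/5 = 8.78×10⁻⁶/K.
α·L₀·ΔT = 3.3 mm ⇒ ΔT = 3.3 / (8.78×10⁻⁶ × 1390.0) = 270.3 K.
T = 25.2 + 270.3 = 295.5 °C.

295 °C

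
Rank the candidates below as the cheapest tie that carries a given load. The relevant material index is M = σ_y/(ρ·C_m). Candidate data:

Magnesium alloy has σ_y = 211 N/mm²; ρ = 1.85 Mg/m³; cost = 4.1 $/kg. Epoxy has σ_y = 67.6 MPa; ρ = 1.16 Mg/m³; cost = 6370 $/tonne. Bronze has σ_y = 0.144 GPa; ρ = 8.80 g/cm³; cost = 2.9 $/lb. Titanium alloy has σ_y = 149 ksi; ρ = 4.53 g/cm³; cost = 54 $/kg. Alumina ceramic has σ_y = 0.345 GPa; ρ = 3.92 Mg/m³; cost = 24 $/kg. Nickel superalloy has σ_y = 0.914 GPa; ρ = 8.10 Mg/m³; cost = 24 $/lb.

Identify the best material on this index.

magnesium alloy

Convert each candidate to consistent units, then evaluate M:
  magnesium alloy: σ_y = 211.0 MPa, ρ = 1850 kg/m³, cost = 4.100 $/kg
  epoxy: σ_y = 67.60 MPa, ρ = 1160 kg/m³, cost = 6.370 $/kg
  bronze: σ_y = 144.0 MPa, ρ = 8800 kg/m³, cost = 6.393 $/kg
  titanium alloy: σ_y = 1027 MPa, ρ = 4530 kg/m³, cost = 54.00 $/kg
  alumina ceramic: σ_y = 345.0 MPa, ρ = 3920 kg/m³, cost = 24.00 $/kg
  nickel superalloy: σ_y = 914.0 MPa, ρ = 8100 kg/m³, cost = 52.91 $/kg
  magnesium alloy: M = 27.8 kN·m per $
  epoxy: M = 9.15 kN·m per $
  titanium alloy: M = 4.20 kN·m per $
  alumina ceramic: M = 3.67 kN·m per $
  bronze: M = 2.56 kN·m per $
  nickel superalloy: M = 2.13 kN·m per $
Magnesium alloy ranks first.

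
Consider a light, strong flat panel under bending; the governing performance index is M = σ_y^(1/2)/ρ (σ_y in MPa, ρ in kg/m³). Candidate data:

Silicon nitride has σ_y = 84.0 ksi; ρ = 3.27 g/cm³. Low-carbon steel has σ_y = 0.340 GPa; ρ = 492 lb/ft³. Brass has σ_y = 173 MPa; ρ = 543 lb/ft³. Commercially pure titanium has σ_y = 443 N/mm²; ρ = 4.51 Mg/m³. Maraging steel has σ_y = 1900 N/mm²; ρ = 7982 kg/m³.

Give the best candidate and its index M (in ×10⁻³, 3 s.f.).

Putting every candidate on a common basis:
  silicon nitride: σ_y = 579.2 MPa, ρ = 3270 kg/m³
  low-carbon steel: σ_y = 340.0 MPa, ρ = 7881 kg/m³
  brass: σ_y = 173.0 MPa, ρ = 8698 kg/m³
  commercially pure titanium: σ_y = 443.0 MPa, ρ = 4510 kg/m³
  maraging steel: σ_y = 1900 MPa, ρ = 7982 kg/m³
  silicon nitride: M = 7.36×10⁻³
  maraging steel: M = 5.46×10⁻³
  commercially pure titanium: M = 4.67×10⁻³
  low-carbon steel: M = 2.34×10⁻³
  brass: M = 1.51×10⁻³
The maximum is for silicon nitride.

silicon nitride, M = 7.36×10⁻³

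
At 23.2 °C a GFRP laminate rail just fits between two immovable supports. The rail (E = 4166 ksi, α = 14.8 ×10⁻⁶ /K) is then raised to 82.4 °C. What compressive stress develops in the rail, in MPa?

25.2 MPa

E = 4166 ksi = 28.72 GPa.
ΔT = 59.20 K. Constrained thermal stress σ = E·α·ΔT = 28.72×10³ MPa × 14.8×10⁻⁶ × 59.20 = 25.2 MPa (compressive).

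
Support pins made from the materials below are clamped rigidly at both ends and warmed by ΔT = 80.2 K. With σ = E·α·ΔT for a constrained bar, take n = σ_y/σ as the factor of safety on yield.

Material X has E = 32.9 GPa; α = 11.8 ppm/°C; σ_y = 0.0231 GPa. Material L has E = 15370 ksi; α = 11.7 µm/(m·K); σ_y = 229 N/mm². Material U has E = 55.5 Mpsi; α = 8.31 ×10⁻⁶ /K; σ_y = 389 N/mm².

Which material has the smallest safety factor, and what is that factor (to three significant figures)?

In consistent units (E in GPa, α in ×10⁻⁶/K, σ_y in MPa):
  material X: E = 32.90, α = 11.8, σ_y = 23.10 → σ = 31.1 MPa, n = 0.742
  material L: E = 106.0, α = 11.7, σ_y = 229.0 → σ = 99.4 MPa, n = 2.30
  material U: E = 382.7, α = 8.31, σ_y = 389.0 → σ = 255 MPa, n = 1.53
Material X has the lowest safety factor, n = 0.742.

material X, n = 0.742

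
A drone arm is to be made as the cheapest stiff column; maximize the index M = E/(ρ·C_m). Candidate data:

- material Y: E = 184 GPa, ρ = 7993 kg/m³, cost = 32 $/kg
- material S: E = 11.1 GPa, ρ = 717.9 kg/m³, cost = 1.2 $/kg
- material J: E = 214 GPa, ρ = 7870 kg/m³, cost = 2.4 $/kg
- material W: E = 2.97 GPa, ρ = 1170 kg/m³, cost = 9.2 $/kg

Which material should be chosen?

material S

Per-candidate index values:
  material S: M = 12.9 MN·m per $
  material J: M = 11.3 MN·m per $
  material Y: M = 0.719 MN·m per $
  material W: M = 0.276 MN·m per $
Material S has the largest M.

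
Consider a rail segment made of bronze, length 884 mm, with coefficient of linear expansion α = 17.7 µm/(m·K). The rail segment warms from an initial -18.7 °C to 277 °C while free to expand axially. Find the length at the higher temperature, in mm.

ΔT = 277 − (-18.7) = 295.7 K.
ΔL = α·L₀·ΔT = 17.7×10⁻⁶ × 884 mm × 295.7 K = 4.63 mm.
L = L₀ + ΔL = 884 + 4.63 = 888.63 mm.

888.63 mm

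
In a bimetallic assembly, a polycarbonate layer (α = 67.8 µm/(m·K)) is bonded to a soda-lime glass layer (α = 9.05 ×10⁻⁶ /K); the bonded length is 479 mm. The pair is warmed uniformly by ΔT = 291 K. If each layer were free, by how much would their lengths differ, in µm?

8190 µm

Δα = |67.8 − 9.05|×10⁻⁶/K = 58.8×10⁻⁶/K.
ΔL_mismatch = Δα·L·ΔT = 58.8×10⁻⁶ × 479.0 mm × 291.0 K = 8190 µm.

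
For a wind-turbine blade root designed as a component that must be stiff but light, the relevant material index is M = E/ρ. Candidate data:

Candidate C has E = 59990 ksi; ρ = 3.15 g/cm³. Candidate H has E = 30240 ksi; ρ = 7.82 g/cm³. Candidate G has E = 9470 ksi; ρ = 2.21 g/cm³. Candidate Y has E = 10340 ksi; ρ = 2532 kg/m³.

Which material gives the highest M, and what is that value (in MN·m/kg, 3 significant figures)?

Convert each candidate to consistent units, then evaluate M:
  candidate C: E = 413.6 GPa, ρ = 3150 kg/m³
  candidate H: E = 208.5 GPa, ρ = 7820 kg/m³
  candidate G: E = 65.29 GPa, ρ = 2210 kg/m³
  candidate Y: E = 71.29 GPa, ρ = 2532 kg/m³
  candidate C: M = 131 MN·m/kg
  candidate G: M = 29.5 MN·m/kg
  candidate Y: M = 28.2 MN·m/kg
  candidate H: M = 26.7 MN·m/kg
Candidate C has the largest M.

candidate C, M = 131 MN·m/kg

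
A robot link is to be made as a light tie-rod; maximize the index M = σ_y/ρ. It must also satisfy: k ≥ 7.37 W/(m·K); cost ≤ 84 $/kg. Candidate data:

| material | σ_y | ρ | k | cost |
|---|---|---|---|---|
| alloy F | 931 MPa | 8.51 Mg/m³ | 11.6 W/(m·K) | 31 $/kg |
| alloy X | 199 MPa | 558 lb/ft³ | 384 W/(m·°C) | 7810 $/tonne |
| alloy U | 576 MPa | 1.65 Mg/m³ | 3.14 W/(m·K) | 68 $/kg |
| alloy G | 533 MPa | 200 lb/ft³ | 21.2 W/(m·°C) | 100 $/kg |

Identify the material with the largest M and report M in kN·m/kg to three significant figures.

alloy F, M = 109 kN·m/kg

Screen on constraints: k ≥ 7.37 W/(m·K); cost ≤ 84 $/kg. Survivors: alloy F, alloy X.
In SI units:
  alloy F: σ_y = 931.0 MPa, ρ = 8510 kg/m³
  alloy X: σ_y = 199.0 MPa, ρ = 8938 kg/m³
  alloy F: M = 109 kN·m/kg
  alloy X: M = 22.3 kN·m/kg
Alloy F has the largest M.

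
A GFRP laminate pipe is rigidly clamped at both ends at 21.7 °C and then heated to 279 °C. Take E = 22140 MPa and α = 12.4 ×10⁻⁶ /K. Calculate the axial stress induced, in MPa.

70.6 MPa

E = 22140 MPa = 22.14 GPa.
ΔT = 257.3 K. Constrained thermal stress σ = E·α·ΔT = 22.14×10³ MPa × 12.4×10⁻⁶ × 257.3 = 70.6 MPa (compressive).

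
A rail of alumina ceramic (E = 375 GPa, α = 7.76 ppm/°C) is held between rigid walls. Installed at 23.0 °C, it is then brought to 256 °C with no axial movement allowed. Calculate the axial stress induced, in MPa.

ΔT = 233.0 K. Constrained thermal stress σ = E·α·ΔT = 375.0×10³ MPa × 7.76×10⁻⁶ × 233.0 = 678 MPa (compressive).

678 MPa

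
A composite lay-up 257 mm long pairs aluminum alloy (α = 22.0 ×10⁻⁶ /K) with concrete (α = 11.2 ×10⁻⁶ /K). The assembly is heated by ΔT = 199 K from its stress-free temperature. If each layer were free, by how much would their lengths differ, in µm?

552 µm

Δα = |22.0 − 11.2|×10⁻⁶/K = 10.8×10⁻⁶/K.
ΔL_mismatch = Δα·L·ΔT = 10.8×10⁻⁶ × 257.0 mm × 199.0 K = 552 µm.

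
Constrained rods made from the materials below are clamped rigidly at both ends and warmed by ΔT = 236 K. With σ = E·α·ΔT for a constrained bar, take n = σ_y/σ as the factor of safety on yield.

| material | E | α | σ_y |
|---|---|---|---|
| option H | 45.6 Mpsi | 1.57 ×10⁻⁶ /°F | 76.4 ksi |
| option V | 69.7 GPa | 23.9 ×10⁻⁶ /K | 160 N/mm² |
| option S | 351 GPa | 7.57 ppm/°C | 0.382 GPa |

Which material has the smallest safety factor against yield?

option V

In consistent units (E in GPa, α in ×10⁻⁶/K, σ_y in MPa):
  option H: E = 314.4, α = 2.83, σ_y = 526.8 → σ = 210 MPa, n = 2.51
  option V: E = 69.70, α = 23.9, σ_y = 160.0 → σ = 393 MPa, n = 0.407
  option S: E = 351.0, α = 7.57, σ_y = 382.0 → σ = 627 MPa, n = 0.609
The minimum is option V at n = 0.407.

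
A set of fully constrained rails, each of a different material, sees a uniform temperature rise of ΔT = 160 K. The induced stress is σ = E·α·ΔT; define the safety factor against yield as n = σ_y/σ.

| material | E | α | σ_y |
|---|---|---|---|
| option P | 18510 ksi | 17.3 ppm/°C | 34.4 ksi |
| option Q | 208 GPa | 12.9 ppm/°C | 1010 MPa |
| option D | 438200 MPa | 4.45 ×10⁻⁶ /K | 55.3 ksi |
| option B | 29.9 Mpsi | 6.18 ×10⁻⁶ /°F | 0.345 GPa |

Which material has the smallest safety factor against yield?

Per material, after unit conversion:
  option P: E = 127.6, α = 17.3, σ_y = 237.2 → σ = 353 MPa, n = 0.671
  option Q: E = 208.0, α = 12.9, σ_y = 1010 → σ = 429 MPa, n = 2.35
  option D: E = 438.2, α = 4.45, σ_y = 381.3 → σ = 312 MPa, n = 1.22
  option B: E = 206.2, α = 11.1, σ_y = 345.0 → σ = 367 MPa, n = 0.940
Smallest n: option P with n = 0.671.

option P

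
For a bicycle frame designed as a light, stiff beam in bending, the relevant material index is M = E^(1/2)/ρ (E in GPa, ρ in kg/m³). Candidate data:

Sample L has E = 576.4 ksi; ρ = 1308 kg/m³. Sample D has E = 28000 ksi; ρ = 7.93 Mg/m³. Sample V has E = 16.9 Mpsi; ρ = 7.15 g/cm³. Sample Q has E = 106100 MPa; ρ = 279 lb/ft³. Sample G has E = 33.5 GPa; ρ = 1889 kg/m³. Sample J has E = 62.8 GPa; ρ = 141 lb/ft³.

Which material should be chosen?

Normalizing units and computing the index:
  sample L: E = 3.974 GPa, ρ = 1308 kg/m³
  sample D: E = 193.1 GPa, ρ = 7930 kg/m³
  sample V: E = 116.5 GPa, ρ = 7150 kg/m³
  sample Q: E = 106.1 GPa, ρ = 4469 kg/m³
  sample G: E = 33.50 GPa, ρ = 1889 kg/m³
  sample J: E = 62.80 GPa, ρ = 2259 kg/m³
  sample J: M = 3.51×10⁻³
  sample G: M = 3.06×10⁻³
  sample Q: M = 2.30×10⁻³
  sample D: M = 1.75×10⁻³
  sample L: M = 1.52×10⁻³
  sample V: M = 1.51×10⁻³
The maximum is for sample J.

sample J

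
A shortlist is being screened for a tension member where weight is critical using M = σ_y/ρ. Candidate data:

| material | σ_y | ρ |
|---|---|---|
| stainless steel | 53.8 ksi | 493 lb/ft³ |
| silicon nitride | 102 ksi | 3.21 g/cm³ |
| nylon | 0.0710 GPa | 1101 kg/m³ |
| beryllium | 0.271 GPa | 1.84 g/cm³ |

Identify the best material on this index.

Normalizing units and computing the index:
  stainless steel: σ_y = 370.9 MPa, ρ = 7897 kg/m³
  silicon nitride: σ_y = 703.3 MPa, ρ = 3210 kg/m³
  nylon: σ_y = 71.00 MPa, ρ = 1101 kg/m³
  beryllium: σ_y = 271.0 MPa, ρ = 1840 kg/m³
  silicon nitride: M = 219 kN·m/kg
  beryllium: M = 147 kN·m/kg
  nylon: M = 64.5 kN·m/kg
  stainless steel: M = 47.0 kN·m/kg
Silicon nitride has the largest M.

silicon nitride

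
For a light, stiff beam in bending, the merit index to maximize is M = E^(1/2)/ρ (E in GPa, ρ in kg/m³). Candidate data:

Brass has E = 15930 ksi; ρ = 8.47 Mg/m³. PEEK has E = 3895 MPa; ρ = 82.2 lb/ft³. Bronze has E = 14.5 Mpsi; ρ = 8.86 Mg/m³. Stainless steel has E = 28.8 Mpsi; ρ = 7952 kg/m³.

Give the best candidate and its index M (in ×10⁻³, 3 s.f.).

Normalizing units and computing the index:
  brass: E = 109.8 GPa, ρ = 8470 kg/m³
  PEEK: E = 3.895 GPa, ρ = 1317 kg/m³
  bronze: E = 99.97 GPa, ρ = 8860 kg/m³
  stainless steel: E = 198.6 GPa, ρ = 7952 kg/m³
  stainless steel: M = 1.77×10⁻³
  PEEK: M = 1.50×10⁻³
  brass: M = 1.24×10⁻³
  bronze: M = 1.13×10⁻³
Stainless steel has the largest M.

stainless steel, M = 1.77×10⁻³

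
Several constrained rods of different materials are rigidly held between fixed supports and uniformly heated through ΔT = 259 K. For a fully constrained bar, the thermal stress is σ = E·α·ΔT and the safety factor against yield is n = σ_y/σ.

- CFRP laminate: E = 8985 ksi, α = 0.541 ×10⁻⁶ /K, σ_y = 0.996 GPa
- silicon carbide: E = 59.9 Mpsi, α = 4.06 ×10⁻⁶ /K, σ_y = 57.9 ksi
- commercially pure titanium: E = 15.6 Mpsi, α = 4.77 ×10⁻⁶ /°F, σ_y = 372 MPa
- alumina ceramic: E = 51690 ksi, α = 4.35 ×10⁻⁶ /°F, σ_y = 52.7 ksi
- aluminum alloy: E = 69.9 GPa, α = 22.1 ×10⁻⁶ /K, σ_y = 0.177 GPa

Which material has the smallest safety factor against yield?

aluminum alloy

With everything in SI (GPa, ×10⁻⁶/K, MPa):
  CFRP laminate: E = 61.95, α = 0.541, σ_y = 996.0 → σ = 8.68 MPa, n = 115
  silicon carbide: E = 413.0, α = 4.06, σ_y = 399.2 → σ = 434 MPa, n = 0.919
  commercially pure titanium: E = 107.6, α = 8.59, σ_y = 372.0 → σ = 239 MPa, n = 1.56
  alumina ceramic: E = 356.4, α = 7.83, σ_y = 363.4 → σ = 723 MPa, n = 0.503
  aluminum alloy: E = 69.90, α = 22.1, σ_y = 177.0 → σ = 400 MPa, n = 0.442
Smallest n: aluminum alloy with n = 0.442.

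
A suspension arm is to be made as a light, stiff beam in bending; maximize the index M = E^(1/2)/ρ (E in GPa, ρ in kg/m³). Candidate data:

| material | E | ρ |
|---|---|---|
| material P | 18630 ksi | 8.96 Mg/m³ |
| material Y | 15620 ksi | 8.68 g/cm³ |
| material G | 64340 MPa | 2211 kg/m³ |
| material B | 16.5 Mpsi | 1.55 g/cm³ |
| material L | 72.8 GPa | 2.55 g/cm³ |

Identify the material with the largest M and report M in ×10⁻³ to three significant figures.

material B, M = 6.88×10⁻³

Normalizing units and computing the index:
  material P: E = 128.4 GPa, ρ = 8960 kg/m³
  material Y: E = 107.7 GPa, ρ = 8680 kg/m³
  material G: E = 64.34 GPa, ρ = 2211 kg/m³
  material B: E = 113.8 GPa, ρ = 1550 kg/m³
  material L: E = 72.80 GPa, ρ = 2550 kg/m³
  material B: M = 6.88×10⁻³
  material G: M = 3.63×10⁻³
  material L: M = 3.35×10⁻³
  material P: M = 1.26×10⁻³
  material Y: M = 1.20×10⁻³
Highest index: material B.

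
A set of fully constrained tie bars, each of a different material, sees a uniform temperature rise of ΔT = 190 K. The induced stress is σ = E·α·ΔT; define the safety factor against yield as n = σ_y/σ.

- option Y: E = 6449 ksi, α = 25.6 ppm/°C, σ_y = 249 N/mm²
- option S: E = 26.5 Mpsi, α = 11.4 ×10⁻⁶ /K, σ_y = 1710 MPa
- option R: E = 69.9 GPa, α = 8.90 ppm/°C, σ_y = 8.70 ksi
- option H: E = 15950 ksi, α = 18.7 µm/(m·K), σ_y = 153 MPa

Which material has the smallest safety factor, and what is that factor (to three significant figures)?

Converting E to GPa, α to ×10⁻⁶/K, σ_y to MPa, then σ and n for each:
  option Y: E = 44.46, α = 25.6, σ_y = 249.0 → σ = 216 MPa, n = 1.15
  option S: E = 182.7, α = 11.4, σ_y = 1710 → σ = 396 MPa, n = 4.32
  option R: E = 69.90, α = 8.90, σ_y = 59.98 → σ = 118 MPa, n = 0.507
  option H: E = 110.0, α = 18.7, σ_y = 153.0 → σ = 391 MPa, n = 0.392
Smallest n: option H with n = 0.392.

option H, n = 0.392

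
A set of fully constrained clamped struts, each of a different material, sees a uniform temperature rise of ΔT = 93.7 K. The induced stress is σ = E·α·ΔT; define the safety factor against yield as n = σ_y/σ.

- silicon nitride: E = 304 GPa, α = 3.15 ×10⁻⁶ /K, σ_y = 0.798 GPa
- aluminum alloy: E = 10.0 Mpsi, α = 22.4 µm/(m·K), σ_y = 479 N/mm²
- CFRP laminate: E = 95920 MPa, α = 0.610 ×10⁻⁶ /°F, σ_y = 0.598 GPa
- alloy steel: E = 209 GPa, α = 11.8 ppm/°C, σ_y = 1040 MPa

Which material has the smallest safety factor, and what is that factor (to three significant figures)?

Converting E to GPa, α to ×10⁻⁶/K, σ_y to MPa, then σ and n for each:
  silicon nitride: E = 304.0, α = 3.15, σ_y = 798.0 → σ = 89.7 MPa, n = 8.89
  aluminum alloy: E = 68.95, α = 22.4, σ_y = 479.0 → σ = 145 MPa, n = 3.31
  CFRP laminate: E = 95.92, α = 1.10, σ_y = 598.0 → σ = 9.87 MPa, n = 60.6
  alloy steel: E = 209.0, α = 11.8, σ_y = 1040 → σ = 231 MPa, n = 4.50
Smallest n: aluminum alloy with n = 3.31.

aluminum alloy, n = 3.31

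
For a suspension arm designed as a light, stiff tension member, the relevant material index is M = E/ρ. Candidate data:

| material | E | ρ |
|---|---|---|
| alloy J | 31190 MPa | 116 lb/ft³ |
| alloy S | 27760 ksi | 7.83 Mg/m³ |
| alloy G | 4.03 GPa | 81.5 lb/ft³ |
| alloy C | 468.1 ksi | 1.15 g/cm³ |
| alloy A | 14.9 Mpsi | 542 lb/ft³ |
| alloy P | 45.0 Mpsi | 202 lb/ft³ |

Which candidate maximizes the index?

Convert each candidate to consistent units, then evaluate M:
  alloy J: E = 31.19 GPa, ρ = 1858 kg/m³
  alloy S: E = 191.4 GPa, ρ = 7830 kg/m³
  alloy G: E = 4.030 GPa, ρ = 1306 kg/m³
  alloy C: E = 3.227 GPa, ρ = 1150 kg/m³
  alloy A: E = 102.7 GPa, ρ = 8682 kg/m³
  alloy P: E = 310.3 GPa, ρ = 3236 kg/m³
  alloy P: M = 95.9 MN·m/kg
  alloy S: M = 24.4 MN·m/kg
  alloy J: M = 16.8 MN·m/kg
  alloy A: M = 11.8 MN·m/kg
  alloy G: M = 3.09 MN·m/kg
  alloy C: M = 2.81 MN·m/kg
Alloy P has the largest M.

alloy P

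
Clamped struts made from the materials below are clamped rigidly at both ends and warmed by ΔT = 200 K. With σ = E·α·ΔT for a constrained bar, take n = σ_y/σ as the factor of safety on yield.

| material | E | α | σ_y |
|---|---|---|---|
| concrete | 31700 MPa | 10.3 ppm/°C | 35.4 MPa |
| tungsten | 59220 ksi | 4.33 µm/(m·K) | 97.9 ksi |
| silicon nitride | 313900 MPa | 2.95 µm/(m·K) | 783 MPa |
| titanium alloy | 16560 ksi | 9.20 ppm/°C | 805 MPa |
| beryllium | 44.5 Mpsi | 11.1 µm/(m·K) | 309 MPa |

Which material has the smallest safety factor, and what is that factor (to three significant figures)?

In consistent units (E in GPa, α in ×10⁻⁶/K, σ_y in MPa):
  concrete: E = 31.70, α = 10.3, σ_y = 35.40 → σ = 65.3 MPa, n = 0.542
  tungsten: E = 408.3, α = 4.33, σ_y = 675.0 → σ = 354 MPa, n = 1.91
  silicon nitride: E = 313.9, α = 2.95, σ_y = 783.0 → σ = 185 MPa, n = 4.23
  titanium alloy: E = 114.2, α = 9.20, σ_y = 805.0 → σ = 210 MPa, n = 3.83
  beryllium: E = 306.8, α = 11.1, σ_y = 309.0 → σ = 681 MPa, n = 0.454
The minimum is beryllium at n = 0.454.

beryllium, n = 0.454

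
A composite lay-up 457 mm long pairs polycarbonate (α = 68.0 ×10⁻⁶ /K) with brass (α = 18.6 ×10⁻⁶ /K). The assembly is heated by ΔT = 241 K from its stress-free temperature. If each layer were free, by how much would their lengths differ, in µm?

5440 µm

Δα = |68.0 − 18.6|×10⁻⁶/K = 49.4×10⁻⁶/K.
ΔL_mismatch = Δα·L·ΔT = 49.4×10⁻⁶ × 457.0 mm × 241.0 K = 5440 µm.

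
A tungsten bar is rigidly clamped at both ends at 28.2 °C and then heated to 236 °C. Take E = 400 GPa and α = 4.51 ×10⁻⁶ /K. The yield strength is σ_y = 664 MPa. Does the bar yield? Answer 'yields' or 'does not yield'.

does not yield

ΔT = 207.8 K. Constrained thermal stress σ = E·α·ΔT = 400.0×10³ MPa × 4.51×10⁻⁶ × 207.8 = 375 MPa (compressive).
Compare to σ_y = 664 MPa: σ < σ_y, so it does not yield.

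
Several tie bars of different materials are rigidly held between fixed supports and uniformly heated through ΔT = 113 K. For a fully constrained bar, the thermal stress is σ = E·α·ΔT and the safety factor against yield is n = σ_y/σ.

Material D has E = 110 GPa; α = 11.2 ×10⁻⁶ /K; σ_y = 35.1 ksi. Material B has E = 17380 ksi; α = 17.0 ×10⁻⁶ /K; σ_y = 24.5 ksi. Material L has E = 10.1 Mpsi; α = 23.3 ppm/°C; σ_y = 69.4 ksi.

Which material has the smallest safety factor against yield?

Converting E to GPa, α to ×10⁻⁶/K, σ_y to MPa, then σ and n for each:
  material D: E = 110.0, α = 11.2, σ_y = 242.0 → σ = 139 MPa, n = 1.74
  material B: E = 119.8, α = 17.0, σ_y = 168.9 → σ = 230 MPa, n = 0.734
  material L: E = 69.64, α = 23.3, σ_y = 478.5 → σ = 183 MPa, n = 2.61
Material B has the lowest safety factor, n = 0.734.

material B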